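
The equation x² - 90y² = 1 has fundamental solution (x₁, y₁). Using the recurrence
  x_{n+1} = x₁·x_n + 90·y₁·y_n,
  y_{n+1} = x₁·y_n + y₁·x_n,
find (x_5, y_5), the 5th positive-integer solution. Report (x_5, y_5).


Step 1: Find the fundamental solution (x₁, y₁) of x² - 90y² = 1.
  Expand √90 as a continued fraction. a₀ = ⌊√90⌋ = 9; iterate m_{k+1} = d_k·a_k − m_k, d_{k+1} = (90 − m_{k+1}²)/d_k, a_{k+1} = ⌊(a₀ + m_{k+1})/d_{k+1}⌋ (starting m₀ = 0, d₀ = 1), with convergents p_k = a_k·p_{k-1} + p_{k-2}, q_k = a_k·q_{k-1} + q_{k-2} (p₋₁ = 1, q₋₁ = 0):
  k = 0: a₀ = 9; p₀/q₀ = 9/1; p₀² − 90·q₀² = 81 − 90 = -9.
  k = 1: m = 9, d = 9, a = ⌊(9 + 9)/9⌋ = 2; p/q = (2·9 + 1)/(2·1 + 0) = 19/2; p² − 90·q² = 361 − 360 = 1.
  The first convergent with p² − 90·q² = 1 gives the fundamental solution (x₁, y₁) = (19, 2).
Step 2: Apply the recurrence (x_{n+1}, y_{n+1}) = (x₁x_n + 90y₁y_n, x₁y_n + y₁x_n) repeatedly.
  From (x_1, y_1) = (19, 2): x_2 = 19·19 + 90·2·2 = 721; y_2 = 19·2 + 2·19 = 76.
  From (x_2, y_2) = (721, 76): x_3 = 19·721 + 90·2·76 = 27379; y_3 = 19·76 + 2·721 = 2886.
  From (x_3, y_3) = (27379, 2886): x_4 = 19·27379 + 90·2·2886 = 1039681; y_4 = 19·2886 + 2·27379 = 109592.
  From (x_4, y_4) = (1039681, 109592): x_5 = 19·1039681 + 90·2·109592 = 39480499; y_5 = 19·109592 + 2·1039681 = 4161610.
Step 3: Verify x_5² - 90·y_5² = 1558709801289001 - 1558709801289000 = 1 (should be 1). ✓

(x_1, y_1) = (19, 2); (x_5, y_5) = (39480499, 4161610).


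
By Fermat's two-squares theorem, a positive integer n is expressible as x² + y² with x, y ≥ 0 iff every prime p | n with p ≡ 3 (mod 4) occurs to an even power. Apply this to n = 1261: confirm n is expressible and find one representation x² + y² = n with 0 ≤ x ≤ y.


Step 1: Factor n = 1261 = 13 · 97.
Step 2: Check the mod-4 condition on each prime factor: 13 ≡ 1 (mod 4), exponent 1; 97 ≡ 1 (mod 4), exponent 1.
All primes ≡ 3 (mod 4) appear to even exponent (or don't appear), so by the two-squares theorem n IS expressible as a sum of two squares.
Step 3: Build a representation. Here n = 13 · 97 is a product of primes ≡ 1 (mod 4). Each prime p ≡ 1 (mod 4) is itself a sum of two squares; find a² by testing p − a² for a perfect square:
  13: 13 − 1² = 12, 13 − 2² = 9 = 3² ⇒ 13 = 2² + 3².
  97: 97 − 1² = 96, 97 − 2² = 93, 97 − 3² = 88, 97 − 4² = 81 = 9² ⇒ 97 = 4² + 9².
  Combine using the Brahmagupta–Fibonacci identity (a² + b²)(c² + d²) = (ac − bd)² + (ad + bc)² = (ac + bd)² + (ad − bc)²:
  13 · 97 = 1261: from (2² + 3²)(4² + 9²), take (2·4 − 3·9, 2·9 + 3·4) = (8 − 27, 18 + 12) = (-19, 30); dropping signs (only squares matter) gives (19, 30); check 19² + 30² = 361 + 900 = 1261 ✓.
Step 4: Order so x ≤ y and verify: 19² + 30² = 361 + 900 = 1261 = n. ✓

n = 1261 = 19² + 30² (one valid representation with x ≤ y).


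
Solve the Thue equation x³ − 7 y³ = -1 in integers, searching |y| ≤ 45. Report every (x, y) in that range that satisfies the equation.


The equation is x³ - 7y³ = -1. For fixed y, x³ = 7·y³ − 1, so a solution requires the RHS to be a perfect cube.
Strategy: iterate y from -45 to 45, compute RHS = 7·y³ − 1, and check whether it is a (positive or negative) perfect cube.
Check small values of y:
  y = 0: RHS = -1 = (-1)³ ⇒ x = -1 works.
  y = 1: RHS = 6 is not a perfect cube.
  y = -1: RHS = -8 = (-2)³ ⇒ x = -2 works.
  y = 2: RHS = 55 is not a perfect cube.
  y = -2: RHS = -57 is not a perfect cube.
  y = 3: RHS = 188 is not a perfect cube.
  y = -3: RHS = -190 is not a perfect cube.
Continuing the search up to |y| = 45 finds no further solutions beyond those listed.
Collected solutions: (-1, 0), (-2, -1).

Solutions (with |y| ≤ 45): (-1, 0), (-2, -1).


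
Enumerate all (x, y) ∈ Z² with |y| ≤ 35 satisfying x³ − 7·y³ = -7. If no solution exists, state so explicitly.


The equation is x³ - 7y³ = -7. For fixed y, x³ = 7·y³ − 7, so a solution requires the RHS to be a perfect cube.
Strategy: iterate y from -35 to 35, compute RHS = 7·y³ − 7, and check whether it is a (positive or negative) perfect cube.
Check small values of y:
  y = 0: RHS = -7 is not a perfect cube.
  y = 1: RHS = 0 = (0)³ ⇒ x = 0 works.
  y = -1: RHS = -14 is not a perfect cube.
  y = 2: RHS = 49 is not a perfect cube.
  y = -2: RHS = -63 is not a perfect cube.
  y = 3: RHS = 182 is not a perfect cube.
  y = -3: RHS = -196 is not a perfect cube.
Continuing the search up to |y| = 35 finds no further solutions beyond those listed.
Collected solutions: (0, 1).

Solutions (with |y| ≤ 35): (0, 1).


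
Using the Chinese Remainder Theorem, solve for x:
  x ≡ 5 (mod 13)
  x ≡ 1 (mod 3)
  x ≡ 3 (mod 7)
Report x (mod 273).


Moduli 13, 3, 7 are pairwise coprime; by CRT there is a unique solution modulo M = 13 · 3 · 7 = 273.
Solve pairwise, accumulating the modulus:
  Start with x ≡ 5 (mod 13).
  Combine with x ≡ 1 (mod 3): since gcd(13, 3) = 1, we get a unique residue mod 39.
    Write x = 5 + 13·t and substitute into x ≡ 1 (mod 3): 13·t ≡ 1 − 5 = -4 (mod 3).
    Reduce coefficients mod 3: 1·t ≡ 2 (mod 3).
    So t ≡ 2 (mod 3).
    Then x = 5 + 13·2 = 31, valid modulo lcm(13, 3) = 39: x ≡ 31 (mod 39).
  Combine with x ≡ 3 (mod 7): since gcd(39, 7) = 1, we get a unique residue mod 273.
    Write x = 31 + 39·t and substitute into x ≡ 3 (mod 7): 39·t ≡ 3 − 31 = -28 (mod 7).
    Reduce coefficients mod 7: 4·t ≡ 0 (mod 7).
    The inverse of 4 mod 7 is 2 (since 4·2 = 8 = 1·7 + 1), so t ≡ 2·0 = 0 ≡ 0 (mod 7).
    Then x = 31 + 39·0 = 31, valid modulo lcm(39, 7) = 273: x ≡ 31 (mod 273).
Verify: 31 mod 13 = 5 ✓, 31 mod 3 = 1 ✓, 31 mod 7 = 3 ✓.

x ≡ 31 (mod 273).


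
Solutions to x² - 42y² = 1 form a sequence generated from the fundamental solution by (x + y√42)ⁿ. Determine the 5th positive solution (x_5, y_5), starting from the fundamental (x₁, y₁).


Step 1: Find the fundamental solution (x₁, y₁) of x² - 42y² = 1.
  Expand √42 as a continued fraction. a₀ = ⌊√42⌋ = 6; iterate m_{k+1} = d_k·a_k − m_k, d_{k+1} = (42 − m_{k+1}²)/d_k, a_{k+1} = ⌊(a₀ + m_{k+1})/d_{k+1}⌋ (starting m₀ = 0, d₀ = 1), with convergents p_k = a_k·p_{k-1} + p_{k-2}, q_k = a_k·q_{k-1} + q_{k-2} (p₋₁ = 1, q₋₁ = 0):
  k = 0: a₀ = 6; p₀/q₀ = 6/1; p₀² − 42·q₀² = 36 − 42 = -6.
  k = 1: m = 6, d = 6, a = ⌊(6 + 6)/6⌋ = 2; p/q = (2·6 + 1)/(2·1 + 0) = 13/2; p² − 42·q² = 169 − 168 = 1.
  The first convergent with p² − 42·q² = 1 gives the fundamental solution (x₁, y₁) = (13, 2).
Step 2: Apply the recurrence (x_{n+1}, y_{n+1}) = (x₁x_n + 42y₁y_n, x₁y_n + y₁x_n) repeatedly.
  From (x_1, y_1) = (13, 2): x_2 = 13·13 + 42·2·2 = 337; y_2 = 13·2 + 2·13 = 52.
  From (x_2, y_2) = (337, 52): x_3 = 13·337 + 42·2·52 = 8749; y_3 = 13·52 + 2·337 = 1350.
  From (x_3, y_3) = (8749, 1350): x_4 = 13·8749 + 42·2·1350 = 227137; y_4 = 13·1350 + 2·8749 = 35048.
  From (x_4, y_4) = (227137, 35048): x_5 = 13·227137 + 42·2·35048 = 5896813; y_5 = 13·35048 + 2·227137 = 909898.
Step 3: Verify x_5² - 42·y_5² = 34772403556969 - 34772403556968 = 1 (should be 1). ✓

(x_1, y_1) = (13, 2); (x_5, y_5) = (5896813, 909898).


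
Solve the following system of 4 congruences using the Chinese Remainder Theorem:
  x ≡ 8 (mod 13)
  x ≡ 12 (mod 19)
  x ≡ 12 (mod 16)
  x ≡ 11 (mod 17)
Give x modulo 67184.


Product of moduli M = 13 · 19 · 16 · 17 = 67184.
Merge one congruence at a time:
  Start: x ≡ 8 (mod 13).
  Combine with x ≡ 12 (mod 19); new modulus lcm = 247.
    Write x = 8 + 13·t and substitute into x ≡ 12 (mod 19): 13·t ≡ 12 − 8 = 4 (mod 19).
    The inverse of 13 mod 19 is 3 (since 13·3 = 39 = 2·19 + 1), so t ≡ 3·4 = 12 ≡ 12 (mod 19).
    Then x = 8 + 13·12 = 164, valid modulo lcm(13, 19) = 247: x ≡ 164 (mod 247).
  Combine with x ≡ 12 (mod 16); new modulus lcm = 3952.
    Write x = 164 + 247·t and substitute into x ≡ 12 (mod 16): 247·t ≡ 12 − 164 = -152 (mod 16).
    Reduce coefficients mod 16: 7·t ≡ 8 (mod 16).
    The inverse of 7 mod 16 is 7 (since 7·7 = 49 = 3·16 + 1), so t ≡ 7·8 = 56 ≡ 8 (mod 16).
    Then x = 164 + 247·8 = 2140, valid modulo lcm(247, 16) = 3952: x ≡ 2140 (mod 3952).
  Combine with x ≡ 11 (mod 17); new modulus lcm = 67184.
    Write x = 2140 + 3952·t and substitute into x ≡ 11 (mod 17): 3952·t ≡ 11 − 2140 = -2129 (mod 17).
    Reduce coefficients mod 17: 8·t ≡ 13 (mod 17).
    The inverse of 8 mod 17 is 15 (since 8·15 = 120 = 7·17 + 1), so t ≡ 15·13 = 195 ≡ 8 (mod 17).
    Then x = 2140 + 3952·8 = 33756, valid modulo lcm(3952, 17) = 67184: x ≡ 33756 (mod 67184).
Verify against each original: 33756 mod 13 = 8, 33756 mod 19 = 12, 33756 mod 16 = 12, 33756 mod 17 = 11.

x ≡ 33756 (mod 67184).


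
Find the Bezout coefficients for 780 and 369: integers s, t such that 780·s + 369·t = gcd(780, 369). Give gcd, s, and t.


Euclidean algorithm on (780, 369) — divide until remainder is 0:
  780 = 2 · 369 + 42
  369 = 8 · 42 + 33
  42 = 1 · 33 + 9
  33 = 3 · 9 + 6
  9 = 1 · 6 + 3
  6 = 2 · 3 + 0
gcd(780, 369) = 3.
Track Bezout coefficients alongside the remainders: start with r₀ = 780 = a·1 + b·0 (s = 1, t = 0) and r₁ = 369 = a·0 + b·1 (s = 0, t = 1); each new remainder r_{k+1} = r_{k-1} − q_k·r_k inherits s_{k+1} = s_{k-1} − q_k·s_k, t_{k+1} = t_{k-1} − q_k·t_k, so r_k = a·s_k + b·t_k at every step:
  q = 2: r = 42, s = 1 − 2·0 = 1, t = 0 − 2·1 = -2  (check: 780·1 + 369·(-2) = 42)
  q = 8: r = 33, s = 0 − 8·1 = -8, t = 1 − 8·(-2) = 17  (check: 780·(-8) + 369·17 = 33)
  q = 1: r = 9, s = 1 − 1·(-8) = 9, t = -2 − 1·17 = -19  (check: 780·9 + 369·(-19) = 9)
  q = 3: r = 6, s = -8 − 3·9 = -35, t = 17 − 3·(-19) = 74  (check: 780·(-35) + 369·74 = 6)
  q = 1: r = 3, s = 9 − 1·(-35) = 44, t = -19 − 1·74 = -93  (check: 780·44 + 369·(-93) = 3)
The row with r = 3 (the gcd) gives the Bezout coefficients s = 44, t = -93.
Result: 780 · (44) + 369 · (-93) = 3.

gcd(780, 369) = 3; s = 44, t = -93 (check: 780·44 + 369·(-93) = 3).


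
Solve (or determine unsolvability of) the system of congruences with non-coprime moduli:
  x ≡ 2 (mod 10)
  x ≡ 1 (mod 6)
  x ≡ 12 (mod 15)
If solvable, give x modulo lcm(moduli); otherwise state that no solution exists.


Moduli 10, 6, 15 are not pairwise coprime, so CRT works modulo lcm(m_i) when all pairwise compatibility conditions hold.
Pairwise compatibility: gcd(m_i, m_j) must divide a_i - a_j for every pair.
Merge one congruence at a time:
  Start: x ≡ 2 (mod 10).
  Combine with x ≡ 1 (mod 6): gcd(10, 6) = 2, and 1 - 2 = -1 is NOT divisible by 2.
    ⇒ system is inconsistent (no integer solution).

No solution (the system is inconsistent).


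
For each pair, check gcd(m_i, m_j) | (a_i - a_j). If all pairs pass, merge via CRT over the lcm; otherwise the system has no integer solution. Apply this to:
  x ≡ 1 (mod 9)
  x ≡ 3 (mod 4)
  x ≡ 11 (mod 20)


Moduli 9, 4, 20 are not pairwise coprime, so CRT works modulo lcm(m_i) when all pairwise compatibility conditions hold.
Pairwise compatibility: gcd(m_i, m_j) must divide a_i - a_j for every pair.
Merge one congruence at a time:
  Start: x ≡ 1 (mod 9).
  Combine with x ≡ 3 (mod 4): gcd(9, 4) = 1; 3 - 1 = 2, which IS divisible by 1, so compatible.
    Write x = 1 + 9·t and substitute into x ≡ 3 (mod 4): 9·t ≡ 3 − 1 = 2 (mod 4).
    Reduce coefficients mod 4: 1·t ≡ 2 (mod 4).
    So t ≡ 2 (mod 4).
    Then x = 1 + 9·2 = 19, valid modulo lcm(9, 4) = 36: x ≡ 19 (mod 36).
  Combine with x ≡ 11 (mod 20): gcd(36, 20) = 4; 11 - 19 = -8, which IS divisible by 4, so compatible.
    Write x = 19 + 36·t and substitute into x ≡ 11 (mod 20): 36·t ≡ 11 − 19 = -8 (mod 20).
    Divide the congruence (and modulus) by g = 4: 9·t ≡ -2 (mod 5).
    Reduce coefficients mod 5: 4·t ≡ 3 (mod 5).
    The inverse of 4 mod 5 is 4 (since 4·4 = 16 = 3·5 + 1), so t ≡ 4·3 = 12 ≡ 2 (mod 5).
    Then x = 19 + 36·2 = 91, valid modulo lcm(36, 20) = 180: x ≡ 91 (mod 180).
Verify: 91 mod 9 = 1, 91 mod 4 = 3, 91 mod 20 = 11.

x ≡ 91 (mod 180).


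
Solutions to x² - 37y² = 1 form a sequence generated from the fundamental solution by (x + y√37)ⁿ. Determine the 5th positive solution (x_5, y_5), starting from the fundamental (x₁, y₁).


Step 1: Find the fundamental solution (x₁, y₁) of x² - 37y² = 1.
  Expand √37 as a continued fraction. a₀ = ⌊√37⌋ = 6; iterate m_{k+1} = d_k·a_k − m_k, d_{k+1} = (37 − m_{k+1}²)/d_k, a_{k+1} = ⌊(a₀ + m_{k+1})/d_{k+1}⌋ (starting m₀ = 0, d₀ = 1), with convergents p_k = a_k·p_{k-1} + p_{k-2}, q_k = a_k·q_{k-1} + q_{k-2} (p₋₁ = 1, q₋₁ = 0):
  k = 0: a₀ = 6; p₀/q₀ = 6/1; p₀² − 37·q₀² = 36 − 37 = -1.
  k = 1: m = 6, d = 1, a = ⌊(6 + 6)/1⌋ = 12; p/q = (12·6 + 1)/(12·1 + 0) = 73/12; p² − 37·q² = 5329 − 5328 = 1.
  The first convergent with p² − 37·q² = 1 gives the fundamental solution (x₁, y₁) = (73, 12).
Step 2: Apply the recurrence (x_{n+1}, y_{n+1}) = (x₁x_n + 37y₁y_n, x₁y_n + y₁x_n) repeatedly.
  From (x_1, y_1) = (73, 12): x_2 = 73·73 + 37·12·12 = 10657; y_2 = 73·12 + 12·73 = 1752.
  From (x_2, y_2) = (10657, 1752): x_3 = 73·10657 + 37·12·1752 = 1555849; y_3 = 73·1752 + 12·10657 = 255780.
  From (x_3, y_3) = (1555849, 255780): x_4 = 73·1555849 + 37·12·255780 = 227143297; y_4 = 73·255780 + 12·1555849 = 37342128.
  From (x_4, y_4) = (227143297, 37342128): x_5 = 73·227143297 + 37·12·37342128 = 33161365513; y_5 = 73·37342128 + 12·227143297 = 5451694908.
Step 3: Verify x_5² - 37·y_5² = 1099676162686785753169 - 1099676162686785753168 = 1 (should be 1). ✓

(x_1, y_1) = (73, 12); (x_5, y_5) = (33161365513, 5451694908).


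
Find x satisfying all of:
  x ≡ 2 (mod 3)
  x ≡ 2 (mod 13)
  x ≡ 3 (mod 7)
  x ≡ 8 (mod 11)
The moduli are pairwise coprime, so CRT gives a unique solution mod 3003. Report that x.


Product of moduli M = 3 · 13 · 7 · 11 = 3003.
Merge one congruence at a time:
  Start: x ≡ 2 (mod 3).
  Combine with x ≡ 2 (mod 13); new modulus lcm = 39.
    Write x = 2 + 3·t and substitute into x ≡ 2 (mod 13): 3·t ≡ 2 − 2 = 0 (mod 13).
    The inverse of 3 mod 13 is 9 (since 3·9 = 27 = 2·13 + 1), so t ≡ 9·0 = 0 ≡ 0 (mod 13).
    Then x = 2 + 3·0 = 2, valid modulo lcm(3, 13) = 39: x ≡ 2 (mod 39).
  Combine with x ≡ 3 (mod 7); new modulus lcm = 273.
    Write x = 2 + 39·t and substitute into x ≡ 3 (mod 7): 39·t ≡ 3 − 2 = 1 (mod 7).
    Reduce coefficients mod 7: 4·t ≡ 1 (mod 7).
    The inverse of 4 mod 7 is 2 (since 4·2 = 8 = 1·7 + 1), so t ≡ 2·1 = 2 ≡ 2 (mod 7).
    Then x = 2 + 39·2 = 80, valid modulo lcm(39, 7) = 273: x ≡ 80 (mod 273).
  Combine with x ≡ 8 (mod 11); new modulus lcm = 3003.
    Write x = 80 + 273·t and substitute into x ≡ 8 (mod 11): 273·t ≡ 8 − 80 = -72 (mod 11).
    Reduce coefficients mod 11: 9·t ≡ 5 (mod 11).
    The inverse of 9 mod 11 is 5 (since 9·5 = 45 = 4·11 + 1), so t ≡ 5·5 = 25 ≡ 3 (mod 11).
    Then x = 80 + 273·3 = 899, valid modulo lcm(273, 11) = 3003: x ≡ 899 (mod 3003).
Verify against each original: 899 mod 3 = 2, 899 mod 13 = 2, 899 mod 7 = 3, 899 mod 11 = 8.

x ≡ 899 (mod 3003).


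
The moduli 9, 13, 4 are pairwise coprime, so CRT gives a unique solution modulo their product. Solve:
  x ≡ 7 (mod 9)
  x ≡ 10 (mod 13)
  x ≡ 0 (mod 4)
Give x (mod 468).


Moduli 9, 13, 4 are pairwise coprime; by CRT there is a unique solution modulo M = 9 · 13 · 4 = 468.
Solve pairwise, accumulating the modulus:
  Start with x ≡ 7 (mod 9).
  Combine with x ≡ 10 (mod 13): since gcd(9, 13) = 1, we get a unique residue mod 117.
    Write x = 7 + 9·t and substitute into x ≡ 10 (mod 13): 9·t ≡ 10 − 7 = 3 (mod 13).
    The inverse of 9 mod 13 is 3 (since 9·3 = 27 = 2·13 + 1), so t ≡ 3·3 = 9 ≡ 9 (mod 13).
    Then x = 7 + 9·9 = 88, valid modulo lcm(9, 13) = 117: x ≡ 88 (mod 117).
  Combine with x ≡ 0 (mod 4): since gcd(117, 4) = 1, we get a unique residue mod 468.
    Write x = 88 + 117·t and substitute into x ≡ 0 (mod 4): 117·t ≡ 0 − 88 = -88 (mod 4).
    Reduce coefficients mod 4: 1·t ≡ 0 (mod 4).
    So t ≡ 0 (mod 4).
    Then x = 88 + 117·0 = 88, valid modulo lcm(117, 4) = 468: x ≡ 88 (mod 468).
Verify: 88 mod 9 = 7 ✓, 88 mod 13 = 10 ✓, 88 mod 4 = 0 ✓.

x ≡ 88 (mod 468).


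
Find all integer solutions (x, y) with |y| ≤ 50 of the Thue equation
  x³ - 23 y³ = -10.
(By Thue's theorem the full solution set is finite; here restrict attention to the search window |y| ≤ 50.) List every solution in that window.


The equation is x³ - 23y³ = -10. For fixed y, x³ = 23·y³ − 10, so a solution requires the RHS to be a perfect cube.
Strategy: iterate y from -50 to 50, compute RHS = 23·y³ − 10, and check whether it is a (positive or negative) perfect cube.
Check small values of y:
  y = 0: RHS = -10 is not a perfect cube.
  y = 1: RHS = 13 is not a perfect cube.
  y = -1: RHS = -33 is not a perfect cube.
  y = 2: RHS = 174 is not a perfect cube.
  y = -2: RHS = -194 is not a perfect cube.
  y = 3: RHS = 611 is not a perfect cube.
  y = -3: RHS = -631 is not a perfect cube.
Continuing the search up to |y| = 50 finds no solutions either.
No (x, y) in the scanned range satisfies the equation.

No integer solutions with |y| ≤ 50.


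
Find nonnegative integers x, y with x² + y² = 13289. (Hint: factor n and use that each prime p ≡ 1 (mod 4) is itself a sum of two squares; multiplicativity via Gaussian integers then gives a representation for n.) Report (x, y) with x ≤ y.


Step 1: Factor n = 13289 = 97 · 137.
Step 2: Check the mod-4 condition on each prime factor: 97 ≡ 1 (mod 4), exponent 1; 137 ≡ 1 (mod 4), exponent 1.
All primes ≡ 3 (mod 4) appear to even exponent (or don't appear), so by the two-squares theorem n IS expressible as a sum of two squares.
Step 3: Build a representation. Here n = 97 · 137 is a product of primes ≡ 1 (mod 4). Each prime p ≡ 1 (mod 4) is itself a sum of two squares; find a² by testing p − a² for a perfect square:
  97: 97 − 1² = 96, 97 − 2² = 93, 97 − 3² = 88, 97 − 4² = 81 = 9² ⇒ 97 = 4² + 9².
  137: 137 − 1² = 136, 137 − 2² = 133, 137 − 3² = 128, 137 − 4² = 121 = 11² ⇒ 137 = 4² + 11².
  Combine using the Brahmagupta–Fibonacci identity (a² + b²)(c² + d²) = (ac − bd)² + (ad + bc)² = (ac + bd)² + (ad − bc)²:
  97 · 137 = 13289: from (4² + 9²)(4² + 11²), take (4·4 − 9·11, 4·11 + 9·4) = (16 − 99, 44 + 36) = (-83, 80); dropping signs (only squares matter) gives (83, 80); check 83² + 80² = 6889 + 6400 = 13289 ✓.
Step 4: Order so x ≤ y and verify: 80² + 83² = 6400 + 6889 = 13289 = n. ✓

n = 13289 = 80² + 83² (one valid representation with x ≤ y).


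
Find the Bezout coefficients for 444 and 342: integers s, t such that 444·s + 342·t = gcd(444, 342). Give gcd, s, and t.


Euclidean algorithm on (444, 342) — divide until remainder is 0:
  444 = 1 · 342 + 102
  342 = 3 · 102 + 36
  102 = 2 · 36 + 30
  36 = 1 · 30 + 6
  30 = 5 · 6 + 0
gcd(444, 342) = 6.
Track Bezout coefficients alongside the remainders: start with r₀ = 444 = a·1 + b·0 (s = 1, t = 0) and r₁ = 342 = a·0 + b·1 (s = 0, t = 1); each new remainder r_{k+1} = r_{k-1} − q_k·r_k inherits s_{k+1} = s_{k-1} − q_k·s_k, t_{k+1} = t_{k-1} − q_k·t_k, so r_k = a·s_k + b·t_k at every step:
  q = 1: r = 102, s = 1 − 1·0 = 1, t = 0 − 1·1 = -1  (check: 444·1 + 342·(-1) = 102)
  q = 3: r = 36, s = 0 − 3·1 = -3, t = 1 − 3·(-1) = 4  (check: 444·(-3) + 342·4 = 36)
  q = 2: r = 30, s = 1 − 2·(-3) = 7, t = -1 − 2·4 = -9  (check: 444·7 + 342·(-9) = 30)
  q = 1: r = 6, s = -3 − 1·7 = -10, t = 4 − 1·(-9) = 13  (check: 444·(-10) + 342·13 = 6)
The row with r = 6 (the gcd) gives the Bezout coefficients s = -10, t = 13.
Result: 444 · (-10) + 342 · (13) = 6.

gcd(444, 342) = 6; s = -10, t = 13 (check: 444·(-10) + 342·13 = 6).


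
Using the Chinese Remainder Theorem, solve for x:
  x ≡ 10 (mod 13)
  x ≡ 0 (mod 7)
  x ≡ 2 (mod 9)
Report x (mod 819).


Moduli 13, 7, 9 are pairwise coprime; by CRT there is a unique solution modulo M = 13 · 7 · 9 = 819.
Solve pairwise, accumulating the modulus:
  Start with x ≡ 10 (mod 13).
  Combine with x ≡ 0 (mod 7): since gcd(13, 7) = 1, we get a unique residue mod 91.
    Write x = 10 + 13·t and substitute into x ≡ 0 (mod 7): 13·t ≡ 0 − 10 = -10 (mod 7).
    Reduce coefficients mod 7: 6·t ≡ 4 (mod 7).
    The inverse of 6 mod 7 is 6 (since 6·6 = 36 = 5·7 + 1), so t ≡ 6·4 = 24 ≡ 3 (mod 7).
    Then x = 10 + 13·3 = 49, valid modulo lcm(13, 7) = 91: x ≡ 49 (mod 91).
  Combine with x ≡ 2 (mod 9): since gcd(91, 9) = 1, we get a unique residue mod 819.
    Write x = 49 + 91·t and substitute into x ≡ 2 (mod 9): 91·t ≡ 2 − 49 = -47 (mod 9).
    Reduce coefficients mod 9: 1·t ≡ 7 (mod 9).
    So t ≡ 7 (mod 9).
    Then x = 49 + 91·7 = 686, valid modulo lcm(91, 9) = 819: x ≡ 686 (mod 819).
Verify: 686 mod 13 = 10 ✓, 686 mod 7 = 0 ✓, 686 mod 9 = 2 ✓.

x ≡ 686 (mod 819).


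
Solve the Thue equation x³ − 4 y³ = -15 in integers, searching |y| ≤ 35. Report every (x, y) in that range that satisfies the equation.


The equation is x³ - 4y³ = -15. For fixed y, x³ = 4·y³ − 15, so a solution requires the RHS to be a perfect cube.
Strategy: iterate y from -35 to 35, compute RHS = 4·y³ − 15, and check whether it is a (positive or negative) perfect cube.
Check small values of y:
  y = 0: RHS = -15 is not a perfect cube.
  y = 1: RHS = -11 is not a perfect cube.
  y = -1: RHS = -19 is not a perfect cube.
  y = 2: RHS = 17 is not a perfect cube.
  y = -2: RHS = -47 is not a perfect cube.
  y = 3: RHS = 93 is not a perfect cube.
  y = -3: RHS = -123 is not a perfect cube.
Continuing the search up to |y| = 35 finds no solutions either.
No (x, y) in the scanned range satisfies the equation.

No integer solutions with |y| ≤ 35.


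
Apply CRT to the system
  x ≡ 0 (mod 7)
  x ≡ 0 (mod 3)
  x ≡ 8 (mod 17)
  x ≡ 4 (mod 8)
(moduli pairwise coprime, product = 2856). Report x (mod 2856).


Product of moduli M = 7 · 3 · 17 · 8 = 2856.
Merge one congruence at a time:
  Start: x ≡ 0 (mod 7).
  Combine with x ≡ 0 (mod 3); new modulus lcm = 21.
    Write x = 0 + 7·t and substitute into x ≡ 0 (mod 3): 7·t ≡ 0 − 0 = 0 (mod 3).
    Reduce coefficients mod 3: 1·t ≡ 0 (mod 3).
    So t ≡ 0 (mod 3).
    Then x = 0 + 7·0 = 0, valid modulo lcm(7, 3) = 21: x ≡ 0 (mod 21).
  Combine with x ≡ 8 (mod 17); new modulus lcm = 357.
    Write x = 0 + 21·t and substitute into x ≡ 8 (mod 17): 21·t ≡ 8 − 0 = 8 (mod 17).
    Reduce coefficients mod 17: 4·t ≡ 8 (mod 17).
    The inverse of 4 mod 17 is 13 (since 4·13 = 52 = 3·17 + 1), so t ≡ 13·8 = 104 ≡ 2 (mod 17).
    Then x = 0 + 21·2 = 42, valid modulo lcm(21, 17) = 357: x ≡ 42 (mod 357).
  Combine with x ≡ 4 (mod 8); new modulus lcm = 2856.
    Write x = 42 + 357·t and substitute into x ≡ 4 (mod 8): 357·t ≡ 4 − 42 = -38 (mod 8).
    Reduce coefficients mod 8: 5·t ≡ 2 (mod 8).
    The inverse of 5 mod 8 is 5 (since 5·5 = 25 = 3·8 + 1), so t ≡ 5·2 = 10 ≡ 2 (mod 8).
    Then x = 42 + 357·2 = 756, valid modulo lcm(357, 8) = 2856: x ≡ 756 (mod 2856).
Verify against each original: 756 mod 7 = 0, 756 mod 3 = 0, 756 mod 17 = 8, 756 mod 8 = 4.

x ≡ 756 (mod 2856).


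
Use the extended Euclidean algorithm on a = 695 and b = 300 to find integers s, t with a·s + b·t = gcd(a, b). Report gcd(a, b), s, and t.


Euclidean algorithm on (695, 300) — divide until remainder is 0:
  695 = 2 · 300 + 95
  300 = 3 · 95 + 15
  95 = 6 · 15 + 5
  15 = 3 · 5 + 0
gcd(695, 300) = 5.
Track Bezout coefficients alongside the remainders: start with r₀ = 695 = a·1 + b·0 (s = 1, t = 0) and r₁ = 300 = a·0 + b·1 (s = 0, t = 1); each new remainder r_{k+1} = r_{k-1} − q_k·r_k inherits s_{k+1} = s_{k-1} − q_k·s_k, t_{k+1} = t_{k-1} − q_k·t_k, so r_k = a·s_k + b·t_k at every step:
  q = 2: r = 95, s = 1 − 2·0 = 1, t = 0 − 2·1 = -2  (check: 695·1 + 300·(-2) = 95)
  q = 3: r = 15, s = 0 − 3·1 = -3, t = 1 − 3·(-2) = 7  (check: 695·(-3) + 300·7 = 15)
  q = 6: r = 5, s = 1 − 6·(-3) = 19, t = -2 − 6·7 = -44  (check: 695·19 + 300·(-44) = 5)
The row with r = 5 (the gcd) gives the Bezout coefficients s = 19, t = -44.
Result: 695 · (19) + 300 · (-44) = 5.

gcd(695, 300) = 5; s = 19, t = -44 (check: 695·19 + 300·(-44) = 5).


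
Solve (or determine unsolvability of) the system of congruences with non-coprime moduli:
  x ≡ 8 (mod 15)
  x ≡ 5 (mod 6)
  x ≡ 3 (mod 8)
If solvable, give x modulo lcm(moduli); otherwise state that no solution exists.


Moduli 15, 6, 8 are not pairwise coprime, so CRT works modulo lcm(m_i) when all pairwise compatibility conditions hold.
Pairwise compatibility: gcd(m_i, m_j) must divide a_i - a_j for every pair.
Merge one congruence at a time:
  Start: x ≡ 8 (mod 15).
  Combine with x ≡ 5 (mod 6): gcd(15, 6) = 3; 5 - 8 = -3, which IS divisible by 3, so compatible.
    Write x = 8 + 15·t and substitute into x ≡ 5 (mod 6): 15·t ≡ 5 − 8 = -3 (mod 6).
    Divide the congruence (and modulus) by g = 3: 5·t ≡ -1 (mod 2).
    Reduce coefficients mod 2: 1·t ≡ 1 (mod 2).
    So t ≡ 1 (mod 2).
    Then x = 8 + 15·1 = 23, valid modulo lcm(15, 6) = 30: x ≡ 23 (mod 30).
  Combine with x ≡ 3 (mod 8): gcd(30, 8) = 2; 3 - 23 = -20, which IS divisible by 2, so compatible.
    Write x = 23 + 30·t and substitute into x ≡ 3 (mod 8): 30·t ≡ 3 − 23 = -20 (mod 8).
    Divide the congruence (and modulus) by g = 2: 15·t ≡ -10 (mod 4).
    Reduce coefficients mod 4: 3·t ≡ 2 (mod 4).
    The inverse of 3 mod 4 is 3 (since 3·3 = 9 = 2·4 + 1), so t ≡ 3·2 = 6 ≡ 2 (mod 4).
    Then x = 23 + 30·2 = 83, valid modulo lcm(30, 8) = 120: x ≡ 83 (mod 120).
Verify: 83 mod 15 = 8, 83 mod 6 = 5, 83 mod 8 = 3.

x ≡ 83 (mod 120).


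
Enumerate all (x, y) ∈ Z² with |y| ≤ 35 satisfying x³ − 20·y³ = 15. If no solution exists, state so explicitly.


The equation is x³ - 20y³ = 15. For fixed y, x³ = 20·y³ + 15, so a solution requires the RHS to be a perfect cube.
Strategy: iterate y from -35 to 35, compute RHS = 20·y³ + 15, and check whether it is a (positive or negative) perfect cube.
Check small values of y:
  y = 0: RHS = 15 is not a perfect cube.
  y = 1: RHS = 35 is not a perfect cube.
  y = -1: RHS = -5 is not a perfect cube.
  y = 2: RHS = 175 is not a perfect cube.
  y = -2: RHS = -145 is not a perfect cube.
  y = 3: RHS = 555 is not a perfect cube.
  y = -3: RHS = -525 is not a perfect cube.
Continuing the search up to |y| = 35 finds no solutions either.
No (x, y) in the scanned range satisfies the equation.

No integer solutions with |y| ≤ 35.


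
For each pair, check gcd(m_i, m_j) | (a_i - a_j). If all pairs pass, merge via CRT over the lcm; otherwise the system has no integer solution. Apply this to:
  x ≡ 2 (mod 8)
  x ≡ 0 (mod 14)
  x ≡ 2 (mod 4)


Moduli 8, 14, 4 are not pairwise coprime, so CRT works modulo lcm(m_i) when all pairwise compatibility conditions hold.
Pairwise compatibility: gcd(m_i, m_j) must divide a_i - a_j for every pair.
Merge one congruence at a time:
  Start: x ≡ 2 (mod 8).
  Combine with x ≡ 0 (mod 14): gcd(8, 14) = 2; 0 - 2 = -2, which IS divisible by 2, so compatible.
    Write x = 2 + 8·t and substitute into x ≡ 0 (mod 14): 8·t ≡ 0 − 2 = -2 (mod 14).
    Divide the congruence (and modulus) by g = 2: 4·t ≡ -1 (mod 7).
    Reduce coefficients mod 7: 4·t ≡ 6 (mod 7).
    The inverse of 4 mod 7 is 2 (since 4·2 = 8 = 1·7 + 1), so t ≡ 2·6 = 12 ≡ 5 (mod 7).
    Then x = 2 + 8·5 = 42, valid modulo lcm(8, 14) = 56: x ≡ 42 (mod 56).
  Combine with x ≡ 2 (mod 4): gcd(56, 4) = 4; 2 - 42 = -40, which IS divisible by 4, so compatible.
    Write x = 42 + 56·t and substitute into x ≡ 2 (mod 4): 56·t ≡ 2 − 42 = -40 (mod 4).
    Divide the congruence (and modulus) by g = 4: 14·t ≡ -10 (mod 1).
    Modulo 1 every t works; take t = 0.
    Then x = 42 + 56·0 = 42, valid modulo lcm(56, 4) = 56: x ≡ 42 (mod 56).
Verify: 42 mod 8 = 2, 42 mod 14 = 0, 42 mod 4 = 2.

x ≡ 42 (mod 56).


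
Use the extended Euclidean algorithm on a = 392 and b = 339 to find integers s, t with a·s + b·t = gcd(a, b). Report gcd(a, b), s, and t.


Euclidean algorithm on (392, 339) — divide until remainder is 0:
  392 = 1 · 339 + 53
  339 = 6 · 53 + 21
  53 = 2 · 21 + 11
  21 = 1 · 11 + 10
  11 = 1 · 10 + 1
  10 = 10 · 1 + 0
gcd(392, 339) = 1.
Track Bezout coefficients alongside the remainders: start with r₀ = 392 = a·1 + b·0 (s = 1, t = 0) and r₁ = 339 = a·0 + b·1 (s = 0, t = 1); each new remainder r_{k+1} = r_{k-1} − q_k·r_k inherits s_{k+1} = s_{k-1} − q_k·s_k, t_{k+1} = t_{k-1} − q_k·t_k, so r_k = a·s_k + b·t_k at every step:
  q = 1: r = 53, s = 1 − 1·0 = 1, t = 0 − 1·1 = -1  (check: 392·1 + 339·(-1) = 53)
  q = 6: r = 21, s = 0 − 6·1 = -6, t = 1 − 6·(-1) = 7  (check: 392·(-6) + 339·7 = 21)
  q = 2: r = 11, s = 1 − 2·(-6) = 13, t = -1 − 2·7 = -15  (check: 392·13 + 339·(-15) = 11)
  q = 1: r = 10, s = -6 − 1·13 = -19, t = 7 − 1·(-15) = 22  (check: 392·(-19) + 339·22 = 10)
  q = 1: r = 1, s = 13 − 1·(-19) = 32, t = -15 − 1·22 = -37  (check: 392·32 + 339·(-37) = 1)
The row with r = 1 (the gcd) gives the Bezout coefficients s = 32, t = -37.
Result: 392 · (32) + 339 · (-37) = 1.

gcd(392, 339) = 1; s = 32, t = -37 (check: 392·32 + 339·(-37) = 1).


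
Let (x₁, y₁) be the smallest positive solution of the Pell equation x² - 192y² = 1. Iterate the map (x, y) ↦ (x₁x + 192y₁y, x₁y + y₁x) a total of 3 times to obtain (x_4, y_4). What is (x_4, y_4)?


Step 1: Find the fundamental solution (x₁, y₁) of x² - 192y² = 1.
  Expand √192 as a continued fraction. a₀ = ⌊√192⌋ = 13; iterate m_{k+1} = d_k·a_k − m_k, d_{k+1} = (192 − m_{k+1}²)/d_k, a_{k+1} = ⌊(a₀ + m_{k+1})/d_{k+1}⌋ (starting m₀ = 0, d₀ = 1), with convergents p_k = a_k·p_{k-1} + p_{k-2}, q_k = a_k·q_{k-1} + q_{k-2} (p₋₁ = 1, q₋₁ = 0):
  k = 0: a₀ = 13; p₀/q₀ = 13/1; p₀² − 192·q₀² = 169 − 192 = -23.
  k = 1: m = 13, d = 23, a = ⌊(13 + 13)/23⌋ = 1; p/q = (1·13 + 1)/(1·1 + 0) = 14/1; p² − 192·q² = 196 − 192 = 4.
  k = 2: m = 10, d = 4, a = ⌊(13 + 10)/4⌋ = 5; p/q = (5·14 + 13)/(5·1 + 1) = 83/6; p² − 192·q² = 6889 − 6912 = -23.
  k = 3: m = 10, d = 23, a = ⌊(13 + 10)/23⌋ = 1; p/q = (1·83 + 14)/(1·6 + 1) = 97/7; p² − 192·q² = 9409 − 9408 = 1.
  The first convergent with p² − 192·q² = 1 gives the fundamental solution (x₁, y₁) = (97, 7).
Step 2: Apply the recurrence (x_{n+1}, y_{n+1}) = (x₁x_n + 192y₁y_n, x₁y_n + y₁x_n) repeatedly.
  From (x_1, y_1) = (97, 7): x_2 = 97·97 + 192·7·7 = 18817; y_2 = 97·7 + 7·97 = 1358.
  From (x_2, y_2) = (18817, 1358): x_3 = 97·18817 + 192·7·1358 = 3650401; y_3 = 97·1358 + 7·18817 = 263445.
  From (x_3, y_3) = (3650401, 263445): x_4 = 97·3650401 + 192·7·263445 = 708158977; y_4 = 97·263445 + 7·3650401 = 51106972.
Step 3: Verify x_4² - 192·y_4² = 501489136705686529 - 501489136705686528 = 1 (should be 1). ✓

(x_1, y_1) = (97, 7); (x_4, y_4) = (708158977, 51106972).


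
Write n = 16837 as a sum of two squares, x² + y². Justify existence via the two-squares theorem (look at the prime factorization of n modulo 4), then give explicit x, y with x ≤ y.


Step 1: Factor n = 16837 = 113 · 149.
Step 2: Check the mod-4 condition on each prime factor: 113 ≡ 1 (mod 4), exponent 1; 149 ≡ 1 (mod 4), exponent 1.
All primes ≡ 3 (mod 4) appear to even exponent (or don't appear), so by the two-squares theorem n IS expressible as a sum of two squares.
Step 3: Build a representation. Here n = 113 · 149 is a product of primes ≡ 1 (mod 4). Each prime p ≡ 1 (mod 4) is itself a sum of two squares; find a² by testing p − a² for a perfect square:
  113: 113 − 1² = 112, 113 − 2² = 109, 113 − 3² = 104, 113 − 4² = 97, 113 − 5² = 88, 113 − 6² = 77, 113 − 7² = 64 = 8² ⇒ 113 = 7² + 8².
  149: 149 − 1² = 148, 149 − 2² = 145, 149 − 3² = 140, 149 − 4² = 133, 149 − 5² = 124, 149 − 6² = 113, 149 − 7² = 100 = 10² ⇒ 149 = 7² + 10².
  Combine using the Brahmagupta–Fibonacci identity (a² + b²)(c² + d²) = (ac − bd)² + (ad + bc)² = (ac + bd)² + (ad − bc)²:
  113 · 149 = 16837: from (7² + 8²)(7² + 10²), take (7·7 − 8·10, 7·10 + 8·7) = (49 − 80, 70 + 56) = (-31, 126); dropping signs (only squares matter) gives (31, 126); check 31² + 126² = 961 + 15876 = 16837 ✓.
Step 4: Order so x ≤ y and verify: 31² + 126² = 961 + 15876 = 16837 = n. ✓

n = 16837 = 31² + 126² (one valid representation with x ≤ y).


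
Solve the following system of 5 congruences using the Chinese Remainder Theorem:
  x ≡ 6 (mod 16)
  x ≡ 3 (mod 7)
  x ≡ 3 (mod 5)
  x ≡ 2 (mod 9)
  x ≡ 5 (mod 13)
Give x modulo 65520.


Product of moduli M = 16 · 7 · 5 · 9 · 13 = 65520.
Merge one congruence at a time:
  Start: x ≡ 6 (mod 16).
  Combine with x ≡ 3 (mod 7); new modulus lcm = 112.
    Write x = 6 + 16·t and substitute into x ≡ 3 (mod 7): 16·t ≡ 3 − 6 = -3 (mod 7).
    Reduce coefficients mod 7: 2·t ≡ 4 (mod 7).
    The inverse of 2 mod 7 is 4 (since 2·4 = 8 = 1·7 + 1), so t ≡ 4·4 = 16 ≡ 2 (mod 7).
    Then x = 6 + 16·2 = 38, valid modulo lcm(16, 7) = 112: x ≡ 38 (mod 112).
  Combine with x ≡ 3 (mod 5); new modulus lcm = 560.
    Write x = 38 + 112·t and substitute into x ≡ 3 (mod 5): 112·t ≡ 3 − 38 = -35 (mod 5).
    Reduce coefficients mod 5: 2·t ≡ 0 (mod 5).
    The inverse of 2 mod 5 is 3 (since 2·3 = 6 = 1·5 + 1), so t ≡ 3·0 = 0 ≡ 0 (mod 5).
    Then x = 38 + 112·0 = 38, valid modulo lcm(112, 5) = 560: x ≡ 38 (mod 560).
  Combine with x ≡ 2 (mod 9); new modulus lcm = 5040.
    Write x = 38 + 560·t and substitute into x ≡ 2 (mod 9): 560·t ≡ 2 − 38 = -36 (mod 9).
    Reduce coefficients mod 9: 2·t ≡ 0 (mod 9).
    The inverse of 2 mod 9 is 5 (since 2·5 = 10 = 1·9 + 1), so t ≡ 5·0 = 0 ≡ 0 (mod 9).
    Then x = 38 + 560·0 = 38, valid modulo lcm(560, 9) = 5040: x ≡ 38 (mod 5040).
  Combine with x ≡ 5 (mod 13); new modulus lcm = 65520.
    Write x = 38 + 5040·t and substitute into x ≡ 5 (mod 13): 5040·t ≡ 5 − 38 = -33 (mod 13).
    Reduce coefficients mod 13: 9·t ≡ 6 (mod 13).
    The inverse of 9 mod 13 is 3 (since 9·3 = 27 = 2·13 + 1), so t ≡ 3·6 = 18 ≡ 5 (mod 13).
    Then x = 38 + 5040·5 = 25238, valid modulo lcm(5040, 13) = 65520: x ≡ 25238 (mod 65520).
Verify against each original: 25238 mod 16 = 6, 25238 mod 7 = 3, 25238 mod 5 = 3, 25238 mod 9 = 2, 25238 mod 13 = 5.

x ≡ 25238 (mod 65520).


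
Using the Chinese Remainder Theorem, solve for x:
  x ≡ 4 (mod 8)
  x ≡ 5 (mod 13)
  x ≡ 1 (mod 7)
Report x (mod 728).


Moduli 8, 13, 7 are pairwise coprime; by CRT there is a unique solution modulo M = 8 · 13 · 7 = 728.
Solve pairwise, accumulating the modulus:
  Start with x ≡ 4 (mod 8).
  Combine with x ≡ 5 (mod 13): since gcd(8, 13) = 1, we get a unique residue mod 104.
    Write x = 4 + 8·t and substitute into x ≡ 5 (mod 13): 8·t ≡ 5 − 4 = 1 (mod 13).
    The inverse of 8 mod 13 is 5 (since 8·5 = 40 = 3·13 + 1), so t ≡ 5·1 = 5 ≡ 5 (mod 13).
    Then x = 4 + 8·5 = 44, valid modulo lcm(8, 13) = 104: x ≡ 44 (mod 104).
  Combine with x ≡ 1 (mod 7): since gcd(104, 7) = 1, we get a unique residue mod 728.
    Write x = 44 + 104·t and substitute into x ≡ 1 (mod 7): 104·t ≡ 1 − 44 = -43 (mod 7).
    Reduce coefficients mod 7: 6·t ≡ 6 (mod 7).
    The inverse of 6 mod 7 is 6 (since 6·6 = 36 = 5·7 + 1), so t ≡ 6·6 = 36 ≡ 1 (mod 7).
    Then x = 44 + 104·1 = 148, valid modulo lcm(104, 7) = 728: x ≡ 148 (mod 728).
Verify: 148 mod 8 = 4 ✓, 148 mod 13 = 5 ✓, 148 mod 7 = 1 ✓.

x ≡ 148 (mod 728).


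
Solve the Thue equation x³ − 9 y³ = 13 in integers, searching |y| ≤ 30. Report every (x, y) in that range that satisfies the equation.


The equation is x³ - 9y³ = 13. For fixed y, x³ = 9·y³ + 13, so a solution requires the RHS to be a perfect cube.
Strategy: iterate y from -30 to 30, compute RHS = 9·y³ + 13, and check whether it is a (positive or negative) perfect cube.
Check small values of y:
  y = 0: RHS = 13 is not a perfect cube.
  y = 1: RHS = 22 is not a perfect cube.
  y = -1: RHS = 4 is not a perfect cube.
  y = 2: RHS = 85 is not a perfect cube.
  y = -2: RHS = -59 is not a perfect cube.
  y = 3: RHS = 256 is not a perfect cube.
  y = -3: RHS = -230 is not a perfect cube.
Continuing the search up to |y| = 30 finds no solutions either.
No (x, y) in the scanned range satisfies the equation.

No integer solutions with |y| ≤ 30.


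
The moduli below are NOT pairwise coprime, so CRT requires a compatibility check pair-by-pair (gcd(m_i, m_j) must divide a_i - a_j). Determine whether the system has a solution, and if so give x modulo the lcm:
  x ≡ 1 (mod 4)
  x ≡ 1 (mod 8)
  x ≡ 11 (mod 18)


Moduli 4, 8, 18 are not pairwise coprime, so CRT works modulo lcm(m_i) when all pairwise compatibility conditions hold.
Pairwise compatibility: gcd(m_i, m_j) must divide a_i - a_j for every pair.
Merge one congruence at a time:
  Start: x ≡ 1 (mod 4).
  Combine with x ≡ 1 (mod 8): gcd(4, 8) = 4; 1 - 1 = 0, which IS divisible by 4, so compatible.
    Write x = 1 + 4·t and substitute into x ≡ 1 (mod 8): 4·t ≡ 1 − 1 = 0 (mod 8).
    Divide the congruence (and modulus) by g = 4: 1·t ≡ 0 (mod 2).
    So t ≡ 0 (mod 2).
    Then x = 1 + 4·0 = 1, valid modulo lcm(4, 8) = 8: x ≡ 1 (mod 8).
  Combine with x ≡ 11 (mod 18): gcd(8, 18) = 2; 11 - 1 = 10, which IS divisible by 2, so compatible.
    Write x = 1 + 8·t and substitute into x ≡ 11 (mod 18): 8·t ≡ 11 − 1 = 10 (mod 18).
    Divide the congruence (and modulus) by g = 2: 4·t ≡ 5 (mod 9).
    The inverse of 4 mod 9 is 7 (since 4·7 = 28 = 3·9 + 1), so t ≡ 7·5 = 35 ≡ 8 (mod 9).
    Then x = 1 + 8·8 = 65, valid modulo lcm(8, 18) = 72: x ≡ 65 (mod 72).
Verify: 65 mod 4 = 1, 65 mod 8 = 1, 65 mod 18 = 11.

x ≡ 65 (mod 72).


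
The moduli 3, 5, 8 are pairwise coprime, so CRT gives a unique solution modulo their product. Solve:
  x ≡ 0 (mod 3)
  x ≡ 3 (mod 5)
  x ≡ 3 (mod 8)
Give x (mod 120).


Moduli 3, 5, 8 are pairwise coprime; by CRT there is a unique solution modulo M = 3 · 5 · 8 = 120.
Solve pairwise, accumulating the modulus:
  Start with x ≡ 0 (mod 3).
  Combine with x ≡ 3 (mod 5): since gcd(3, 5) = 1, we get a unique residue mod 15.
    Write x = 0 + 3·t and substitute into x ≡ 3 (mod 5): 3·t ≡ 3 − 0 = 3 (mod 5).
    The inverse of 3 mod 5 is 2 (since 3·2 = 6 = 1·5 + 1), so t ≡ 2·3 = 6 ≡ 1 (mod 5).
    Then x = 0 + 3·1 = 3, valid modulo lcm(3, 5) = 15: x ≡ 3 (mod 15).
  Combine with x ≡ 3 (mod 8): since gcd(15, 8) = 1, we get a unique residue mod 120.
    Write x = 3 + 15·t and substitute into x ≡ 3 (mod 8): 15·t ≡ 3 − 3 = 0 (mod 8).
    Reduce coefficients mod 8: 7·t ≡ 0 (mod 8).
    The inverse of 7 mod 8 is 7 (since 7·7 = 49 = 6·8 + 1), so t ≡ 7·0 = 0 ≡ 0 (mod 8).
    Then x = 3 + 15·0 = 3, valid modulo lcm(15, 8) = 120: x ≡ 3 (mod 120).
Verify: 3 mod 3 = 0 ✓, 3 mod 5 = 3 ✓, 3 mod 8 = 3 ✓.

x ≡ 3 (mod 120).


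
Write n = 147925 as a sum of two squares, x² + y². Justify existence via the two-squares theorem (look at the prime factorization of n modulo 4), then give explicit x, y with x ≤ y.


Step 1: Factor n = 147925 = 5^2 · 61 · 97.
Step 2: Check the mod-4 condition on each prime factor: 5 ≡ 1 (mod 4), exponent 2; 61 ≡ 1 (mod 4), exponent 1; 97 ≡ 1 (mod 4), exponent 1.
All primes ≡ 3 (mod 4) appear to even exponent (or don't appear), so by the two-squares theorem n IS expressible as a sum of two squares.
Step 3: Build a representation. Group n = k² · m with k = 5 and m = 61 · 97 = 5917 (a product of primes ≡ 1 (mod 4)); a representation of m scales to one of n via (k·x)² + (k·y)² = k²(x² + y²). Each prime p ≡ 1 (mod 4) is itself a sum of two squares; find a² by testing p − a² for a perfect square:
  61: 61 − 1² = 60, 61 − 2² = 57, 61 − 3² = 52, 61 − 4² = 45, 61 − 5² = 36 = 6² ⇒ 61 = 5² + 6².
  97: 97 − 1² = 96, 97 − 2² = 93, 97 − 3² = 88, 97 − 4² = 81 = 9² ⇒ 97 = 4² + 9².
  Combine using the Brahmagupta–Fibonacci identity (a² + b²)(c² + d²) = (ac − bd)² + (ad + bc)² = (ac + bd)² + (ad − bc)²:
  61 · 97 = 5917: from (5² + 6²)(4² + 9²), take (5·4 − 6·9, 5·9 + 6·4) = (20 − 54, 45 + 24) = (-34, 69); dropping signs (only squares matter) gives (34, 69); check 34² + 69² = 1156 + 4761 = 5917 ✓.
  Scale by k = 5: (5·34, 5·69) = (170, 345).
Step 4: Order so x ≤ y and verify: 170² + 345² = 28900 + 119025 = 147925 = n. ✓

n = 147925 = 170² + 345² (one valid representation with x ≤ y).
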